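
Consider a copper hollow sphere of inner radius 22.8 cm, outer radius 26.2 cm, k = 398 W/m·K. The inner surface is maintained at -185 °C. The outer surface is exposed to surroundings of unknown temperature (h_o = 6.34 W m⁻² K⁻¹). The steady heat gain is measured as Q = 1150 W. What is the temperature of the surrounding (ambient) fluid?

Series resistances:
  R_copper = (1/0.228 − 1/0.262)/(4πk) = 0.5692/(4π·398) = 1.138×10^-4 K/W
  R_conv,out = 1/(4πr²h) = 1/(4π·0.262²·6.34) = 0.1829 K/W
ΣR = 0.1830 K/W
ΔT = Q·ΣR = 1150 × 0.1830 = 210.4 K
Heat flows inward, so T_out = T_in + ΔT = -185 + 210.4 = 25.4 °C

T_out = 25.4 °C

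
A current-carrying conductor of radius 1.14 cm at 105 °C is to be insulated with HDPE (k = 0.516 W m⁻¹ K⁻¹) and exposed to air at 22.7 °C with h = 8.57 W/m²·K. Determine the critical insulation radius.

r_cr = 6.02 cm

For a cylinder, r_cr = k_ins/h = 0.516/8.57 = 0.0602 m = 6.02 cm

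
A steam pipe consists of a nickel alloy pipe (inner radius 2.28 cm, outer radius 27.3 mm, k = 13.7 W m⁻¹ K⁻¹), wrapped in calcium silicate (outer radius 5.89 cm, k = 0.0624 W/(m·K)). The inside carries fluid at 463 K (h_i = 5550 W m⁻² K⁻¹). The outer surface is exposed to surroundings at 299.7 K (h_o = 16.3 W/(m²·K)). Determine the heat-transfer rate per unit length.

Q' = 76.7 W/m

Series thermal resistances, inner to outer:
  R'_conv,in = 1/(2πr h) = 1/(2π·0.0228·5550) = 0.001258 m·K/W
  R'_nickel alloy = ln(0.0273/0.0228)/(2πk) = 0.1801/(2π·13.7) = 0.002093 m·K/W
  R'_calcium silicate = ln(0.0589/0.0273)/(2πk) = 0.7690/(2π·0.0624) = 1.961 m·K/W
  R'_conv,out = 1/(2πr h) = 1/(2π·0.0589·16.3) = 0.1658 m·K/W
ΣR = 0.001258 + 0.002093 + 1.961 + 0.1658 = 2.130 m·K/W
Q' = ΔT/ΣR = (463 K − 299.7 K)/2.130 = 76.7 W/m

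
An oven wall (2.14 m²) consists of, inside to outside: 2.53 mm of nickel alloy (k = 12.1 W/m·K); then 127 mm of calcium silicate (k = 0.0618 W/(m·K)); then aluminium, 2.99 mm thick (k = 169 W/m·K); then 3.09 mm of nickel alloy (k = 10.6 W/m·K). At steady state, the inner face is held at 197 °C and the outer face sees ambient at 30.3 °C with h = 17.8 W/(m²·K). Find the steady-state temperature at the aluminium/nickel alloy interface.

T = 34.8 °C

Series thermal resistances, inner to outer:
  R_nickel alloy = L/(kA) = 0.00253/(12.1·2.14) = 9.771×10^-5 K/W
  R_calcium silicate = L/(kA) = 0.127/(0.0618·2.14) = 0.9603 K/W
  R_aluminium = L/(kA) = 0.00299/(169·2.14) = 8.267×10^-6 K/W
  R_nickel alloy = L/(kA) = 0.00309/(10.6·2.14) = 1.362×10^-4 K/W
  R_conv,out = 1/(hA) = 1/(17.8·2.14) = 0.02625 K/W
ΣR = 9.771×10^-5 + 0.9603 + 8.267×10^-6 + 1.362×10^-4 + 0.02625 = 0.9868 K/W
Q = ΔT/ΣR = (197 °C − 30.3 °C)/0.9868 = 168.9 W
From the inner boundary to the aluminium/nickel alloy interface, ΣR_partial = 0.9604 K/W.
T_interface = T_in − Q·ΣR_partial = 197 °C − (168.9)(0.9604) = 34.8 °C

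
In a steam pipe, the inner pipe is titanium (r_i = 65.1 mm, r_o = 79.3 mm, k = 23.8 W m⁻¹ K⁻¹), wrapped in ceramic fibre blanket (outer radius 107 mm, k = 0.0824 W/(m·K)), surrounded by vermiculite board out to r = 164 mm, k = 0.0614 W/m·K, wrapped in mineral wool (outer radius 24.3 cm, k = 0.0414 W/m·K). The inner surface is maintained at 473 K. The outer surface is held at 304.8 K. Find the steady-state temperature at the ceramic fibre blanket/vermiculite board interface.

T = 443 K

Series thermal resistances, inner to outer:
  R'_titanium = ln(0.0793/0.0651)/(2πk) = 0.1973/(2π·23.8) = 0.001319 m·K/W
  R'_ceramic fibre blanket = ln(0.107/0.0793)/(2πk) = 0.2996/(2π·0.0824) = 0.5787 m·K/W
  R'_vermiculite board = ln(0.164/0.107)/(2πk) = 0.4270/(2π·0.0614) = 1.107 m·K/W
  R'_mineral wool = ln(0.243/0.164)/(2πk) = 0.3932/(2π·0.0414) = 1.512 m·K/W
ΣR = 0.001319 + 0.5787 + 1.107 + 1.512 = 3.199 m·K/W
Q' = ΔT/ΣR = (473 K − 304.8 K)/3.199 = 52.58 W/m
From the inner boundary to the ceramic fibre blanket/vermiculite board interface, ΣR_partial = 0.5800 m·K/W.
T_interface = T_in − Q'·ΣR_partial = 473 K − (52.58)(0.5800) = 443 K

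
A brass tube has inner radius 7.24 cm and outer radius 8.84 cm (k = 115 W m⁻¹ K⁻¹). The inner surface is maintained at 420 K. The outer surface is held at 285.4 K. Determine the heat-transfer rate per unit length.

Q' = 2πk·ΔT/ln(r₂/r₁) = 2π × 115 × 134.6 / ln(0.0884/0.0724) = 4.87×10^5 W/m

Q' = 4.87×10^5 W/m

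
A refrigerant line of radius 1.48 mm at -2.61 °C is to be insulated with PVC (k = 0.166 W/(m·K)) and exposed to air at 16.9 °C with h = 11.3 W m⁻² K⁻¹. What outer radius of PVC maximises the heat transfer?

For a cylinder, r_cr = k_ins/h = 0.166/11.3 = 0.0147 m = 1.47 cm

r_cr = 1.47 cm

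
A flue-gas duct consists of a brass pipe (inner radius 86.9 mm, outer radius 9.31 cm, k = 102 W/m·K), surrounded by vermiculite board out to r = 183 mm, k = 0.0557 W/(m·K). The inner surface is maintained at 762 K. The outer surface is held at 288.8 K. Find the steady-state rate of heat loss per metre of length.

Treat each layer as a resistance in series:
  R'_brass = ln(0.0931/0.0869)/(2πk) = 0.06892/(2π·102) = 1.075×10^-4 m·K/W
  R'_vermiculite board = ln(0.183/0.0931)/(2πk) = 0.6758/(2π·0.0557) = 1.931 m·K/W
ΣR = 1.075×10^-4 + 1.931 = 1.931 m·K/W
Q' = ΔT/ΣR = (762 K − 288.8 K)/1.931 = 245 W/m

Q' = 245 W/m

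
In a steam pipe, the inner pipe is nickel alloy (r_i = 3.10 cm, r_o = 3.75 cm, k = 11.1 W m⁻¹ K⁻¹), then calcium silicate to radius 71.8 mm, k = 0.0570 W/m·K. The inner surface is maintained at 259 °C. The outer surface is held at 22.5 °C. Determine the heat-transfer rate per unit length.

Q' = 130 W/m

Resistance network (inner→outer):
  R'_nickel alloy = ln(0.0375/0.0310)/(2πk) = 0.1904/(2π·11.1) = 0.002729 m·K/W
  R'_calcium silicate = ln(0.0718/0.0375)/(2πk) = 0.6495/(2π·0.0570) = 1.814 m·K/W
ΣR = 0.002729 + 1.814 = 1.817 m·K/W
Q' = ΔT/ΣR = (259 °C − 22.5 °C)/1.817 = 130 W/m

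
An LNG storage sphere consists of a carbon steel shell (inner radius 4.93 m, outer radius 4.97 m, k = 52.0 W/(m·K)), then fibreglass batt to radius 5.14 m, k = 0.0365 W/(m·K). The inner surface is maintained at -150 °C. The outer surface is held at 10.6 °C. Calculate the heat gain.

Treat each layer as a resistance in series:
  R_carbon steel = (1/4.93 − 1/4.97)/(4πk) = 0.001633/(4π·52.0) = 2.498×10^-6 K/W
  R_fibreglass batt = (1/4.97 − 1/5.14)/(4πk) = 0.006655/(4π·0.0365) = 0.01451 K/W
ΣR = 2.498×10^-6 + 0.01451 = 0.01451 K/W
Q = ΔT/ΣR = (-150 °C − 10.6 °C)/0.01451 = -11100 W
(Negative Q ⇒ heat flows inward; heat gain = 11100 W.)

Q = 11.1 kW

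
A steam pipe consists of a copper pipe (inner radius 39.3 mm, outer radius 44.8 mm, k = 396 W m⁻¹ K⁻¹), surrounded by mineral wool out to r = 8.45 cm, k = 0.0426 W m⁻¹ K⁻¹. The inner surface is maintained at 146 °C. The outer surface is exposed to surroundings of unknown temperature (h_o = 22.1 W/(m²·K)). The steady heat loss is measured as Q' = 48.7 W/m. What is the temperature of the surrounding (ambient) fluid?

T_out = 26.4 °C

Series resistances:
  R'_copper = ln(0.0448/0.0393)/(2πk) = 0.1310/(2π·396) = 5.264×10^-5 m·K/W
  R'_mineral wool = ln(0.0845/0.0448)/(2πk) = 0.6345/(2π·0.0426) = 2.371 m·K/W
  R'_conv,out = 1/(2πr h) = 1/(2π·0.0845·22.1) = 0.08523 m·K/W
ΣR = 2.456 m·K/W
ΔT = Q'·ΣR = 48.7 × 2.456 = 119.6 K
Heat flows outward, so T_out = T_in − ΔT = 146 − 119.6 = 26.4 °C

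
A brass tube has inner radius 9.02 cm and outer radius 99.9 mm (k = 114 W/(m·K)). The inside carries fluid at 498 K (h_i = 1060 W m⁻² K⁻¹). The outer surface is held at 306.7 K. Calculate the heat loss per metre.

Series thermal resistances, inner to outer:
  R'_conv,in = 1/(2πr h) = 1/(2π·0.0902·1060) = 0.001665 m·K/W
  R'_brass = ln(0.0999/0.0902)/(2πk) = 0.1021/(2π·114) = 1.426×10^-4 m·K/W
ΣR = 0.001665 + 1.426×10^-4 = 0.001808 m·K/W
Q' = ΔT/ΣR = (498 K − 306.7 K)/0.001808 = 1.06×10^5 W/m

Q' = 106 kW/m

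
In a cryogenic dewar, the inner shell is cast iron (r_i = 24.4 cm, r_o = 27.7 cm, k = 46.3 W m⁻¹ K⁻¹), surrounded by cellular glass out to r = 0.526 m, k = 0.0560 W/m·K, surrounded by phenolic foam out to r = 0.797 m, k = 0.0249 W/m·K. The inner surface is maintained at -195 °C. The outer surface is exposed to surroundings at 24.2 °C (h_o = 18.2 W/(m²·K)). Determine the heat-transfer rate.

Resistance network (inner→outer):
  R_cast iron = (1/0.244 − 1/0.277)/(4πk) = 0.4883/(4π·46.3) = 8.392×10^-4 K/W
  R_cellular glass = (1/0.277 − 1/0.526)/(4πk) = 1.709/(4π·0.0560) = 2.428 K/W
  R_phenolic foam = (1/0.526 − 1/0.797)/(4πk) = 0.6464/(4π·0.0249) = 2.066 K/W
  R_conv,out = 1/(4πr²h) = 1/(4π·0.797²·18.2) = 0.006883 K/W
ΣR = 8.392×10^-4 + 2.428 + 2.066 + 0.006883 = 4.502 K/W
Q = ΔT/ΣR = (-195 °C − 24.2 °C)/4.502 = -48.7 W
(Negative Q ⇒ heat flows inward; heat gain = 48.7 W.)

Q = 48.7 W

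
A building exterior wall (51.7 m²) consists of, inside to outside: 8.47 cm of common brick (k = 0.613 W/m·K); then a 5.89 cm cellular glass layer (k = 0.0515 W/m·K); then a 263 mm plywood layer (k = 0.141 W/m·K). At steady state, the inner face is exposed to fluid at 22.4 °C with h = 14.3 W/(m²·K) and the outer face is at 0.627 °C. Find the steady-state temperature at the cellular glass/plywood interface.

T = 13.3 °C

Resistance network (inner→outer):
  R_conv,in = 1/(hA) = 1/(14.3·51.7) = 0.001353 K/W
  R_common brick = L/(kA) = 0.0847/(0.613·51.7) = 0.002673 K/W
  R_cellular glass = L/(kA) = 0.0589/(0.0515·51.7) = 0.02212 K/W
  R_plywood = L/(kA) = 0.263/(0.141·51.7) = 0.03608 K/W
ΣR = 0.001353 + 0.002673 + 0.02212 + 0.03608 = 0.06223 K/W
Q = ΔT/ΣR = (22.4 °C − 0.627 °C)/0.06223 = 349.9 W
From the inner boundary to the cellular glass/plywood interface, ΣR_partial = 0.02615 K/W.
T_interface = T_in − Q·ΣR_partial = 22.4 °C − (349.9)(0.02615) = 13.3 °C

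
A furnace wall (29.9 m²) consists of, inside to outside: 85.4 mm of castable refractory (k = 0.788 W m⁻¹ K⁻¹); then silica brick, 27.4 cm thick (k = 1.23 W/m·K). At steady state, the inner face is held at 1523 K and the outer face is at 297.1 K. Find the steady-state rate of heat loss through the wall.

Series thermal resistances, inner to outer:
  R_castable refractory = L/(kA) = 0.0854/(0.788·29.9) = 0.003625 K/W
  R_silica brick = L/(kA) = 0.274/(1.23·29.9) = 0.007450 K/W
ΣR = 0.003625 + 0.007450 = 0.01107 K/W
Q = ΔT/ΣR = (1523 K − 297.1 K)/0.01107 = 1.11×10^5 W

Q = 1.11×10^5 W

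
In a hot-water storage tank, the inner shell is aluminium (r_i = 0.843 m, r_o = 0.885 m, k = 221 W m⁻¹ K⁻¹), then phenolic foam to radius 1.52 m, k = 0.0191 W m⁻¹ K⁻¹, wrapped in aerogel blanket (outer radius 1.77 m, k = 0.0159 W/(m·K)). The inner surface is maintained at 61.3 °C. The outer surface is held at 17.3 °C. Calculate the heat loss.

Q = 18.1 W

Treat each layer as a resistance in series:
  R_aluminium = (1/0.843 − 1/0.885)/(4πk) = 0.05630/(4π·221) = 2.027×10^-5 K/W
  R_phenolic foam = (1/0.885 − 1/1.52)/(4πk) = 0.4720/(4π·0.0191) = 1.967 K/W
  R_aerogel blanket = (1/1.52 − 1/1.77)/(4πk) = 0.09292/(4π·0.0159) = 0.4651 K/W
ΣR = 2.027×10^-5 + 1.967 + 0.4651 = 2.432 K/W
Q = ΔT/ΣR = (61.3 °C − 17.3 °C)/2.432 = 18.1 W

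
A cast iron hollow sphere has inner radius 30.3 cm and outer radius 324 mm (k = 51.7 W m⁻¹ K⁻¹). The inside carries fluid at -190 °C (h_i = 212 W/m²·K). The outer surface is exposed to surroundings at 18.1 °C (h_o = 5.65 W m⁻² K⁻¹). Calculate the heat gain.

Treat each layer as a resistance in series:
  R_conv,in = 1/(4πr²h) = 1/(4π·0.303²·212) = 0.004089 K/W
  R_cast iron = (1/0.303 − 1/0.324)/(4πk) = 0.2139/(4π·51.7) = 3.293×10^-4 K/W
  R_conv,out = 1/(4πr²h) = 1/(4π·0.324²·5.65) = 0.1342 K/W
ΣR = 0.004089 + 3.293×10^-4 + 0.1342 = 0.1386 K/W
Q = ΔT/ΣR = (-190 °C − 18.1 °C)/0.1386 = -1500 W
(Negative Q ⇒ heat flows inward; heat gain = 1500 W.)

Q = 1500 W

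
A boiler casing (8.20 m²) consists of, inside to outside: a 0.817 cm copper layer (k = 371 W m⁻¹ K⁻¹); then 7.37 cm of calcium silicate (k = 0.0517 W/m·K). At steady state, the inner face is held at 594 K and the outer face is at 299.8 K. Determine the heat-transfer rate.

Resistance network (inner→outer):
  R_copper = L/(kA) = 0.00817/(371·8.20) = 2.686×10^-6 K/W
  R_calcium silicate = L/(kA) = 0.0737/(0.0517·8.20) = 0.1738 K/W
ΣR = 2.686×10^-6 + 0.1738 = 0.1738 K/W
Q = ΔT/ΣR = (594 K − 299.8 K)/0.1738 = 1690 W

Q = 1690 W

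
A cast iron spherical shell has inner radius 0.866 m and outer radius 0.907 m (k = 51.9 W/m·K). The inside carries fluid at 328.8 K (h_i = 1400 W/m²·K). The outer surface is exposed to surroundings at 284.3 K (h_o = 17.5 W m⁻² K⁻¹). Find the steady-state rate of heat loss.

Resistance network (inner→outer):
  R_conv,in = 1/(4πr²h) = 1/(4π·0.866²·1400) = 7.579×10^-5 K/W
  R_cast iron = (1/0.866 − 1/0.907)/(4πk) = 0.05220/(4π·51.9) = 8.004×10^-5 K/W
  R_conv,out = 1/(4πr²h) = 1/(4π·0.907²·17.5) = 0.005528 K/W
ΣR = 7.579×10^-5 + 8.004×10^-5 + 0.005528 = 0.005684 K/W
Q = ΔT/ΣR = (328.8 K − 284.3 K)/0.005684 = 7830 W

Q = 7.83 kW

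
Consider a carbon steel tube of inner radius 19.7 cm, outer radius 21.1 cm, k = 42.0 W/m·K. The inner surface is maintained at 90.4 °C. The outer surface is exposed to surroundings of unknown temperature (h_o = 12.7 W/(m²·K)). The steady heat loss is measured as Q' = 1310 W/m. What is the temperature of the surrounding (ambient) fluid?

Sum the resistances:
  R'_carbon steel = ln(0.211/0.197)/(2πk) = 0.06865/(2π·42.0) = 2.602×10^-4 m·K/W
  R'_conv,out = 1/(2πr h) = 1/(2π·0.211·12.7) = 0.05939 m·K/W
ΣR = 0.05965 m·K/W
ΔT = Q'·ΣR = 1310 × 0.05965 = 78.14 K
Heat flows outward, so T_out = T_in − ΔT = 90.4 − 78.14 = 12.3 °C

T_out = 12.3 °C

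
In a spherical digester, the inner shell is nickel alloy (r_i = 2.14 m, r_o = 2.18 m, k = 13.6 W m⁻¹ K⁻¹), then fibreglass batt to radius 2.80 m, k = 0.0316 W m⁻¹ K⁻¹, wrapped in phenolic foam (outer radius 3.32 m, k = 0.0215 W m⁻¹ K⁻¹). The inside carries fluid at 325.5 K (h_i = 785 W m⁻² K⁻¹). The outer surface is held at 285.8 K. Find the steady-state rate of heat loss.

Series thermal resistances, inner to outer:
  R_conv,in = 1/(4πr²h) = 1/(4π·2.14²·785) = 2.214×10^-5 K/W
  R_nickel alloy = (1/2.14 − 1/2.18)/(4πk) = 0.008574/(4π·13.6) = 5.017×10^-5 K/W
  R_fibreglass batt = (1/2.18 − 1/2.80)/(4πk) = 0.1016/(4π·0.0316) = 0.2558 K/W
  R_phenolic foam = (1/2.80 − 1/3.32)/(4πk) = 0.05594/(4π·0.0215) = 0.2070 K/W
ΣR = 2.214×10^-5 + 5.017×10^-5 + 0.2558 + 0.2070 = 0.4629 K/W
Q = ΔT/ΣR = (325.5 K − 285.8 K)/0.4629 = 85.8 W

Q = 85.8 W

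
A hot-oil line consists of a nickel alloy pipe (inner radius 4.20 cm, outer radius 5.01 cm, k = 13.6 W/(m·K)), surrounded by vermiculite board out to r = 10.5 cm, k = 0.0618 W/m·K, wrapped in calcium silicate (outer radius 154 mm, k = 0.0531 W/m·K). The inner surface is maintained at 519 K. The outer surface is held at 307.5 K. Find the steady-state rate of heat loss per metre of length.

Series thermal resistances, inner to outer:
  R'_nickel alloy = ln(0.0501/0.0420)/(2πk) = 0.1764/(2π·13.6) = 0.002064 m·K/W
  R'_vermiculite board = ln(0.105/0.0501)/(2πk) = 0.7399/(2π·0.0618) = 1.906 m·K/W
  R'_calcium silicate = ln(0.154/0.105)/(2πk) = 0.3830/(2π·0.0531) = 1.148 m·K/W
ΣR = 0.002064 + 1.906 + 1.148 = 3.056 m·K/W
Q' = ΔT/ΣR = (519 K − 307.5 K)/3.056 = 69.2 W/m

Q' = 69.2 W/m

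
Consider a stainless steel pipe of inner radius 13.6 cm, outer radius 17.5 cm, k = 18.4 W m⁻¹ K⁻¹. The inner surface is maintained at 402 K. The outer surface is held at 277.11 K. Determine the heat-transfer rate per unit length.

Q' = 2πk·ΔT/ln(r₂/r₁) = 2π × 18.4 × 124.89 / ln(0.175/0.136) = 57300 W/m

Q' = 57.3 kW/m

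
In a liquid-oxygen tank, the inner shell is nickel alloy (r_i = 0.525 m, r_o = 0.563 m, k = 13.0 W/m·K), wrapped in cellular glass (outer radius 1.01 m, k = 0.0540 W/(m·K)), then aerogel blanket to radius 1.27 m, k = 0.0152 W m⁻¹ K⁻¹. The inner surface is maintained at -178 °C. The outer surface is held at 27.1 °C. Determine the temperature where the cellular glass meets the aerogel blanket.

T = -70.9 °C

Treat each layer as a resistance in series:
  R_nickel alloy = (1/0.525 − 1/0.563)/(4πk) = 0.1286/(4π·13.0) = 7.870×10^-4 K/W
  R_cellular glass = (1/0.563 − 1/1.01)/(4πk) = 0.7861/(4π·0.0540) = 1.158 K/W
  R_aerogel blanket = (1/1.01 − 1/1.27)/(4πk) = 0.2027/(4π·0.0152) = 1.061 K/W
ΣR = 7.870×10^-4 + 1.158 + 1.061 = 2.220 K/W
Q = ΔT/ΣR = (-178 °C − 27.1 °C)/2.220 = -92.39 W
From the inner boundary to the cellular glass/aerogel blanket interface, ΣR_partial = 1.159 K/W.
T_interface = T_in − Q·ΣR_partial = -178 °C − (-92.39)(1.159) = -70.9 °C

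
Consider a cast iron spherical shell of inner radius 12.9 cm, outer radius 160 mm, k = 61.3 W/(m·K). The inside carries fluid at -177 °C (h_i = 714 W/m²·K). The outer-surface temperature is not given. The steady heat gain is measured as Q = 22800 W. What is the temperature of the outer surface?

T_out = 20.2 °C

Sum the resistances:
  R_conv,in = 1/(4πr²h) = 1/(4π·0.129²·714) = 0.006697 K/W
  R_cast iron = (1/0.129 − 1/0.160)/(4πk) = 1.502/(4π·61.3) = 0.001950 K/W
ΣR = 0.008647 K/W
ΔT = Q·ΣR = 22800 × 0.008647 = 197.2 K
Heat flows inward, so T_out = T_in + ΔT = -177 + 197.2 = 20.2 °C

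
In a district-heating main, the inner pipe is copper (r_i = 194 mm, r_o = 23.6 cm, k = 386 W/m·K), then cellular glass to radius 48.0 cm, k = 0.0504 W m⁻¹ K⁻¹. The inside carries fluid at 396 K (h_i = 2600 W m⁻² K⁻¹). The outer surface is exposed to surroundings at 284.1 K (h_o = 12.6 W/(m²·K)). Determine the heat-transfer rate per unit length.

Q' = 49.3 W/m

Series thermal resistances, inner to outer:
  R'_conv,in = 1/(2πr h) = 1/(2π·0.194·2600) = 3.155×10^-4 m·K/W
  R'_copper = ln(0.236/0.194)/(2πk) = 0.1960/(2π·386) = 8.080×10^-5 m·K/W
  R'_cellular glass = ln(0.480/0.236)/(2πk) = 0.7100/(2π·0.0504) = 2.242 m·K/W
  R'_conv,out = 1/(2πr h) = 1/(2π·0.480·12.6) = 0.02632 m·K/W
ΣR = 3.155×10^-4 + 8.080×10^-5 + 2.242 + 0.02632 = 2.269 m·K/W
Q' = ΔT/ΣR = (396 K − 284.1 K)/2.269 = 49.3 W/m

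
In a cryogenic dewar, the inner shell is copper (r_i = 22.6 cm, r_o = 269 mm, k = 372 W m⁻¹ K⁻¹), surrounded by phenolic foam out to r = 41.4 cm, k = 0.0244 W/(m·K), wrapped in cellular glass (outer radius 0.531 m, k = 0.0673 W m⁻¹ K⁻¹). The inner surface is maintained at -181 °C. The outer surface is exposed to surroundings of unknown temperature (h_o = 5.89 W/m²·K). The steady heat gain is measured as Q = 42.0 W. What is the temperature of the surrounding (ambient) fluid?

Sum the resistances:
  R_copper = (1/0.226 − 1/0.269)/(4πk) = 0.7073/(4π·372) = 1.513×10^-4 K/W
  R_phenolic foam = (1/0.269 − 1/0.414)/(4πk) = 1.302/(4π·0.0244) = 4.246 K/W
  R_cellular glass = (1/0.414 − 1/0.531)/(4πk) = 0.5322/(4π·0.0673) = 0.6293 K/W
  R_conv,out = 1/(4πr²h) = 1/(4π·0.531²·5.89) = 0.04792 K/W
ΣR = 4.924 K/W
ΔT = Q·ΣR = 42.0 × 4.924 = 206.8 K
Heat flows inward, so T_out = T_in + ΔT = -181 + 206.8 = 25.8 °C

T_out = 25.8 °C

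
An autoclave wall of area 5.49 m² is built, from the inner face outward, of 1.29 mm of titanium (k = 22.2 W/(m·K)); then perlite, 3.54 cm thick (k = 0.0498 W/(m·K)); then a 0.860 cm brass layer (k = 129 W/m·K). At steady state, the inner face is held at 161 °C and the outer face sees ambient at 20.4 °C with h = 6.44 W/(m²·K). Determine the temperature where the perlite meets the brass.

T = 45.6 °C

Treat each layer as a resistance in series:
  R_titanium = L/(kA) = 0.00129/(22.2·5.49) = 1.058×10^-5 K/W
  R_perlite = L/(kA) = 0.0354/(0.0498·5.49) = 0.1295 K/W
  R_brass = L/(kA) = 0.00860/(129·5.49) = 1.214×10^-5 K/W
  R_conv,out = 1/(hA) = 1/(6.44·5.49) = 0.02828 K/W
ΣR = 1.058×10^-5 + 0.1295 + 1.214×10^-5 + 0.02828 = 0.1578 K/W
Q = ΔT/ΣR = (161 °C − 20.4 °C)/0.1578 = 891.0 W
From the inner boundary to the perlite/brass interface, ΣR_partial = 0.1295 K/W.
T_interface = T_in − Q·ΣR_partial = 161 °C − (891.0)(0.1295) = 45.6 °C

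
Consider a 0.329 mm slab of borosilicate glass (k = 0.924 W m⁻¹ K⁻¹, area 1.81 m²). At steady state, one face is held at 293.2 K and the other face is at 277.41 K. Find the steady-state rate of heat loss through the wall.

Q = kA·ΔT/L = 0.924 × 1.81 × |293.2 K − 277.41 K| / 3.29×10^-4 = 80300 W

Q = 80300 W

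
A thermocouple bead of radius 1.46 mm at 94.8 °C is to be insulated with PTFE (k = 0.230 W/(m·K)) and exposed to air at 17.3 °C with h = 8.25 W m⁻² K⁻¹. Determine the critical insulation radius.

r_cr = 5.58 cm

For a sphere, r_cr = 2k_ins/h = 2·0.230/8.25 = 0.0558 m = 5.58 cm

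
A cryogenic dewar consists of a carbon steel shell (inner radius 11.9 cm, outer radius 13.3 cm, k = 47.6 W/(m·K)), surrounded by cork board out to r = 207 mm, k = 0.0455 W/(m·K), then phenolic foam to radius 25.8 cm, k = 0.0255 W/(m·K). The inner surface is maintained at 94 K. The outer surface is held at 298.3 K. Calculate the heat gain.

Q = 26.6 W

Series thermal resistances, inner to outer:
  R_carbon steel = (1/0.119 − 1/0.133)/(4πk) = 0.8846/(4π·47.6) = 0.001479 K/W
  R_cork board = (1/0.133 − 1/0.207)/(4πk) = 2.688/(4π·0.0455) = 4.701 K/W
  R_phenolic foam = (1/0.207 − 1/0.258)/(4πk) = 0.9549/(4π·0.0255) = 2.980 K/W
ΣR = 0.001479 + 4.701 + 2.980 = 7.682 K/W
Q = ΔT/ΣR = (94 K − 298.3 K)/7.682 = -26.6 W
(Negative Q ⇒ heat flows inward; heat gain = 26.6 W.)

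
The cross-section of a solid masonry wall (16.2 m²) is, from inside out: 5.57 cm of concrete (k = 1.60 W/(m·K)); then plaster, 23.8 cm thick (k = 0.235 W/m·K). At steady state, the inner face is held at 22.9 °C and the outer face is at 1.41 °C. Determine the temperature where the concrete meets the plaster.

Series thermal resistances, inner to outer:
  R_concrete = L/(kA) = 0.0557/(1.60·16.2) = 0.002149 K/W
  R_plaster = L/(kA) = 0.238/(0.235·16.2) = 0.06252 K/W
ΣR = 0.002149 + 0.06252 = 0.06467 K/W
Q = ΔT/ΣR = (22.9 °C − 1.41 °C)/0.06467 = 332.3 W
From the inner boundary to the concrete/plaster interface, ΣR_partial = 0.002149 K/W.
T_interface = T_in − Q·ΣR_partial = 22.9 °C − (332.3)(0.002149) = 22.2 °C

T = 22.2 °C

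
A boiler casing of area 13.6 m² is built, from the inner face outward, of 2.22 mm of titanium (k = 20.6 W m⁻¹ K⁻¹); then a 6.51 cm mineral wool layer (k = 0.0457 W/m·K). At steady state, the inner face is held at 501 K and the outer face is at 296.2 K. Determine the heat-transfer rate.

Q = 1960 W

Resistance network (inner→outer):
  R_titanium = L/(kA) = 0.00222/(20.6·13.6) = 7.924×10^-6 K/W
  R_mineral wool = L/(kA) = 0.0651/(0.0457·13.6) = 0.1047 K/W
ΣR = 7.924×10^-6 + 0.1047 = 0.1047 K/W
Q = ΔT/ΣR = (501 K − 296.2 K)/0.1047 = 1960 W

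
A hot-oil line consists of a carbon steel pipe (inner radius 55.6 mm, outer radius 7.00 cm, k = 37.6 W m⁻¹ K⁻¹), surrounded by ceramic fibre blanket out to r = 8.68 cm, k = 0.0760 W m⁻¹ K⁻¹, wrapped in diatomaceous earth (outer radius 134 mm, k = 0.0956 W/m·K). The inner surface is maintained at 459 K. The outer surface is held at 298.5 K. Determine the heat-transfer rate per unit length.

Q' = 137 W/m

Resistance network (inner→outer):
  R'_carbon steel = ln(0.0700/0.0556)/(2πk) = 0.2303/(2π·37.6) = 9.749×10^-4 m·K/W
  R'_ceramic fibre blanket = ln(0.0868/0.0700)/(2πk) = 0.2151/(2π·0.0760) = 0.4505 m·K/W
  R'_diatomaceous earth = ln(0.134/0.0868)/(2πk) = 0.4342/(2π·0.0956) = 0.7229 m·K/W
ΣR = 9.749×10^-4 + 0.4505 + 0.7229 = 1.174 m·K/W
Q' = ΔT/ΣR = (459 K − 298.5 K)/1.174 = 137 W/m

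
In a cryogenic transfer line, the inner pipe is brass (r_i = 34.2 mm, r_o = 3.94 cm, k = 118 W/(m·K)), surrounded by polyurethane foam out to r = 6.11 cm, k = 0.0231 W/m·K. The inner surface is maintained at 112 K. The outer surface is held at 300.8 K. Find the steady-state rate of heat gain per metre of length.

Resistance network (inner→outer):
  R'_brass = ln(0.0394/0.0342)/(2πk) = 0.1415/(2π·118) = 1.909×10^-4 m·K/W
  R'_polyurethane foam = ln(0.0611/0.0394)/(2πk) = 0.4387/(2π·0.0231) = 3.023 m·K/W
ΣR = 1.909×10^-4 + 3.023 = 3.023 m·K/W
Q' = ΔT/ΣR = (112 K − 300.8 K)/3.023 = -62.5 W/m
(Negative Q' ⇒ heat flows inward; heat gain = 62.5 W/m.)

Q' = 62.5 W/m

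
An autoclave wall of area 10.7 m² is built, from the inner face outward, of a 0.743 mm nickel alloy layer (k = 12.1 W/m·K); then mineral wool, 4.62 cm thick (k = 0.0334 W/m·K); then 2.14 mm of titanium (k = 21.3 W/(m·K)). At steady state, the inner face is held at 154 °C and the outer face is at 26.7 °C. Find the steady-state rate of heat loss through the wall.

Q = 985 W

Treat each layer as a resistance in series:
  R_nickel alloy = L/(kA) = 7.43×10^-4/(12.1·10.7) = 5.739×10^-6 K/W
  R_mineral wool = L/(kA) = 0.0462/(0.0334·10.7) = 0.1293 K/W
  R_titanium = L/(kA) = 0.00214/(21.3·10.7) = 9.390×10^-6 K/W
ΣR = 5.739×10^-6 + 0.1293 + 9.390×10^-6 = 0.1293 K/W
Q = ΔT/ΣR = (154 °C − 26.7 °C)/0.1293 = 985 W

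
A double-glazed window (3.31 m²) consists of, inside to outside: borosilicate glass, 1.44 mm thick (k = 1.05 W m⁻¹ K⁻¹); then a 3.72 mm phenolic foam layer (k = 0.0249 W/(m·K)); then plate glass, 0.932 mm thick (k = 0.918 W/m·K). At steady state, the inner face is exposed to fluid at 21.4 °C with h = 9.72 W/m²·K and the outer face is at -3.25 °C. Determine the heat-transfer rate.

Treat each layer as a resistance in series:
  R_conv,in = 1/(hA) = 1/(9.72·3.31) = 0.03108 K/W
  R_borosilicate glass = L/(kA) = 0.00144/(1.05·3.31) = 4.143×10^-4 K/W
  R_phenolic foam = L/(kA) = 0.00372/(0.0249·3.31) = 0.04514 K/W
  R_plate glass = L/(kA) = 9.32×10^-4/(0.918·3.31) = 3.067×10^-4 K/W
ΣR = 0.03108 + 4.143×10^-4 + 0.04514 + 3.067×10^-4 = 0.07694 K/W
Q = ΔT/ΣR = (21.4 °C − -3.25 °C)/0.07694 = 320 W

Q = 320 W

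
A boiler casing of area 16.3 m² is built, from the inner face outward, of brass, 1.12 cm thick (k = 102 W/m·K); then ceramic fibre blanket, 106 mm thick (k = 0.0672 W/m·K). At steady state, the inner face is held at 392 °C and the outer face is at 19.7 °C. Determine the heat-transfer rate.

Q = 3.85 kW

Treat each layer as a resistance in series:
  R_brass = L/(kA) = 0.0112/(102·16.3) = 6.736×10^-6 K/W
  R_ceramic fibre blanket = L/(kA) = 0.106/(0.0672·16.3) = 0.09677 K/W
ΣR = 6.736×10^-6 + 0.09677 = 0.09678 K/W
Q = ΔT/ΣR = (392 °C − 19.7 °C)/0.09678 = 3850 W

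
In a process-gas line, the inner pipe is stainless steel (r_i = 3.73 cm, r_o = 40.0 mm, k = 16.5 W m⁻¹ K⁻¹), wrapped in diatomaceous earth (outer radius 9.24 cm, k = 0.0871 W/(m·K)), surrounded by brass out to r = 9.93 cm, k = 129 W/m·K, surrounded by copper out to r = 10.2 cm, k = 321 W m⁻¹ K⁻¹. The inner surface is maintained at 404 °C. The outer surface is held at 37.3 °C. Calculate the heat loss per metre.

Series thermal resistances, inner to outer:
  R'_stainless steel = ln(0.0400/0.0373)/(2πk) = 0.06989/(2π·16.5) = 6.741×10^-4 m·K/W
  R'_diatomaceous earth = ln(0.0924/0.0400)/(2πk) = 0.8372/(2π·0.0871) = 1.530 m·K/W
  R'_brass = ln(0.0993/0.0924)/(2πk) = 0.07202/(2π·129) = 8.885×10^-5 m·K/W
  R'_copper = ln(0.102/0.0993)/(2πk) = 0.02683/(2π·321) = 1.330×10^-5 m·K/W
ΣR = 6.741×10^-4 + 1.530 + 8.885×10^-5 + 1.330×10^-5 = 1.531 m·K/W
Q' = ΔT/ΣR = (404 °C − 37.3 °C)/1.531 = 240 W/m

Q' = 240 W/m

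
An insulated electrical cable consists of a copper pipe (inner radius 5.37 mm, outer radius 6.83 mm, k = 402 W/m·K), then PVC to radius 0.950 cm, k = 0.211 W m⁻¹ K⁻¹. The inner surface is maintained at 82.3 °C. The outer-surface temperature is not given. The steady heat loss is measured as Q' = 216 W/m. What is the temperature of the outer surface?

T_out = 28.5 °C

Sum the resistances:
  R'_copper = ln(0.00683/0.00537)/(2πk) = 0.2405/(2π·402) = 9.521×10^-5 m·K/W
  R'_PVC = ln(0.00950/0.00683)/(2πk) = 0.3300/(2π·0.211) = 0.2489 m·K/W
ΣR = 0.2490 m·K/W
ΔT = Q'·ΣR = 216 × 0.2490 = 53.78 K
Heat flows outward, so T_out = T_in − ΔT = 82.3 − 53.78 = 28.5 °C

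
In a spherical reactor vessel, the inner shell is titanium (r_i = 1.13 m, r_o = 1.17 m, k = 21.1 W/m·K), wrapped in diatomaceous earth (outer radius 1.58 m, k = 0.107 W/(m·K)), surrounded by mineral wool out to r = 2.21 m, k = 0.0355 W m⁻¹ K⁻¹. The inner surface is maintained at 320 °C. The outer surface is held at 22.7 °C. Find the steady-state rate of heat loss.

Q = 522 W

Resistance network (inner→outer):
  R_titanium = (1/1.13 − 1/1.17)/(4πk) = 0.03025/(4π·21.1) = 1.141×10^-4 K/W
  R_diatomaceous earth = (1/1.17 − 1/1.58)/(4πk) = 0.2218/(4π·0.107) = 0.1649 K/W
  R_mineral wool = (1/1.58 − 1/2.21)/(4πk) = 0.1804/(4π·0.0355) = 0.4044 K/W
ΣR = 1.141×10^-4 + 0.1649 + 0.4044 = 0.5694 K/W
Q = ΔT/ΣR = (320 °C − 22.7 °C)/0.5694 = 522 W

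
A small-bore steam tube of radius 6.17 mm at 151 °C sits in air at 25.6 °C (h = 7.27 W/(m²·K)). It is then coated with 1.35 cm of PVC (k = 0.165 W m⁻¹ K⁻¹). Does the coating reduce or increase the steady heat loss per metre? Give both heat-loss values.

increases: 35.3 → 56.2 W/m

Critical radius for a cylinder: r_cr = k/h = 0.0227 m = 2.27 cm.
Outer radius after coating: r₂ = 0.00617 + 0.0135 = 0.01967 m.
Since r₁ < r_cr and r₂ ≤ r_cr, the coating moves toward the maximum at r_cr — heat loss rises.
Bare: R = 1/(2πr₁h) = 3.548 m·K/W; Q = 125.4/3.548 = 35.3 W/m.
Coated: R = R_cond + R_conv = 2.231 m·K/W; Q = 125.4/2.231 = 56.2 W/m.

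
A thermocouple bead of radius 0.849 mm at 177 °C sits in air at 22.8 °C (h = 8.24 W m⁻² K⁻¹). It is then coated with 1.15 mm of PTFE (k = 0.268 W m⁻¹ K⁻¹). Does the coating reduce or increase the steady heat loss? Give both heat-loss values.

increases: 0.0115 → 0.0589 W

Critical radius for a sphere: r_cr = 2k/h = 0.0650 m = 6.50 cm.
Outer radius after coating: r₂ = 8.49×10^-4 + 0.00115 = 0.001999 m.
Since r₁ < r_cr and r₂ ≤ r_cr, the coating moves toward the maximum at r_cr — heat loss rises.
Bare: R = 1/(4πr₁²h) = 13400 K/W; Q = 154.2/13400 = 0.0115 W.
Coated: R = R_cond + R_conv = 2618 K/W; Q = 154.2/2618 = 0.0589 W.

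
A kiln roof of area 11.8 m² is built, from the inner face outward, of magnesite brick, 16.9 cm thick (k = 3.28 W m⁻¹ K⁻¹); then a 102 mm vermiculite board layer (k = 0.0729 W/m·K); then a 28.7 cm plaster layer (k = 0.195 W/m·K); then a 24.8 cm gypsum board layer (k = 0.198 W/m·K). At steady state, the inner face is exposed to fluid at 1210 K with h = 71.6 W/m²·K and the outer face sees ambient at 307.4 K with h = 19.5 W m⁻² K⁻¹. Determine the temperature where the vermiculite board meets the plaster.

Series thermal resistances, inner to outer:
  R_conv,in = 1/(hA) = 1/(71.6·11.8) = 0.001184 K/W
  R_magnesite brick = L/(kA) = 0.169/(3.28·11.8) = 0.004366 K/W
  R_vermiculite board = L/(kA) = 0.102/(0.0729·11.8) = 0.1186 K/W
  R_plaster = L/(kA) = 0.287/(0.195·11.8) = 0.1247 K/W
  R_gypsum board = L/(kA) = 0.248/(0.198·11.8) = 0.1061 K/W
  R_conv,out = 1/(hA) = 1/(19.5·11.8) = 0.004346 K/W
ΣR = 0.001184 + 0.004366 + 0.1186 + 0.1247 + 0.1061 + 0.004346 = 0.3593 K/W
Q = ΔT/ΣR = (1210 K − 307.4 K)/0.3593 = 2512 W
From the inner boundary to the vermiculite board/plaster interface, ΣR_partial = 0.1241 K/W.
T_interface = T_in − Q·ΣR_partial = 1210 K − (2512)(0.1241) = 898 K

T = 898 K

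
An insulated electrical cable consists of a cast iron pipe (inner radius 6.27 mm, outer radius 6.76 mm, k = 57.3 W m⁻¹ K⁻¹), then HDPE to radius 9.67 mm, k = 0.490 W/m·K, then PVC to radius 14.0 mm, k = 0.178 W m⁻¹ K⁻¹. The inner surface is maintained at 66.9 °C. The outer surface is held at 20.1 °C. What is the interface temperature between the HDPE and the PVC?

Series thermal resistances, inner to outer:
  R'_cast iron = ln(0.00676/0.00627)/(2πk) = 0.07525/(2π·57.3) = 2.090×10^-4 m·K/W
  R'_HDPE = ln(0.00967/0.00676)/(2πk) = 0.3580/(2π·0.490) = 0.1163 m·K/W
  R'_PVC = ln(0.0140/0.00967)/(2πk) = 0.3700/(2π·0.178) = 0.3309 m·K/W
ΣR = 2.090×10^-4 + 0.1163 + 0.3309 = 0.4474 m·K/W
Q' = ΔT/ΣR = (66.9 °C − 20.1 °C)/0.4474 = 104.6 W/m
From the inner boundary to the HDPE/PVC interface, ΣR_partial = 0.1165 m·K/W.
T_interface = T_in − Q'·ΣR_partial = 66.9 °C − (104.6)(0.1165) = 54.7 °C

T = 54.7 °C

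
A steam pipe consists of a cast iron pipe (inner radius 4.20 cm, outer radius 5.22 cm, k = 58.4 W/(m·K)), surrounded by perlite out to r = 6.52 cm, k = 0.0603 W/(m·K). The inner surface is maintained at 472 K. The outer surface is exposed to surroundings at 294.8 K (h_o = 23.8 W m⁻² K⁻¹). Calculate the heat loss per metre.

Q' = 257 W/m

Treat each layer as a resistance in series:
  R'_cast iron = ln(0.0522/0.0420)/(2πk) = 0.2174/(2π·58.4) = 5.925×10^-4 m·K/W
  R'_perlite = ln(0.0652/0.0522)/(2πk) = 0.2224/(2π·0.0603) = 0.5869 m·K/W
  R'_conv,out = 1/(2πr h) = 1/(2π·0.0652·23.8) = 0.1026 m·K/W
ΣR = 5.925×10^-4 + 0.5869 + 0.1026 = 0.6901 m·K/W
Q' = ΔT/ΣR = (472 K − 294.8 K)/0.6901 = 257 W/m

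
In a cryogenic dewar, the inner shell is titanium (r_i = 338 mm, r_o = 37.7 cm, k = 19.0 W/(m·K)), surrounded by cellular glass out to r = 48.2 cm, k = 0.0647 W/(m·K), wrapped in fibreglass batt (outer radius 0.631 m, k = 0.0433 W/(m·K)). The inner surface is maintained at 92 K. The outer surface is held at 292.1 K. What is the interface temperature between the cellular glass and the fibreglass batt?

Treat each layer as a resistance in series:
  R_titanium = (1/0.338 − 1/0.377)/(4πk) = 0.3061/(4π·19.0) = 0.001282 K/W
  R_cellular glass = (1/0.377 − 1/0.482)/(4πk) = 0.5778/(4π·0.0647) = 0.7107 K/W
  R_fibreglass batt = (1/0.482 − 1/0.631)/(4πk) = 0.4899/(4π·0.0433) = 0.9004 K/W
ΣR = 0.001282 + 0.7107 + 0.9004 = 1.612 K/W
Q = ΔT/ΣR = (92 K − 292.1 K)/1.612 = -124.1 W
From the inner boundary to the cellular glass/fibreglass batt interface, ΣR_partial = 0.7120 K/W.
T_interface = T_in − Q·ΣR_partial = 92 K − (-124.1)(0.7120) = 180.4 K

T = 180.4 K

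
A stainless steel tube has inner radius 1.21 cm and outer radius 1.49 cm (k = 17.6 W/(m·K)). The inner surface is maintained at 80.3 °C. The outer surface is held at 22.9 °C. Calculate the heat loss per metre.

Q' = 30500 W/m

Q' = 2πk·ΔT/ln(r₂/r₁) = 2π × 17.6 × 57.4 / ln(0.0149/0.0121) = 30500 W/m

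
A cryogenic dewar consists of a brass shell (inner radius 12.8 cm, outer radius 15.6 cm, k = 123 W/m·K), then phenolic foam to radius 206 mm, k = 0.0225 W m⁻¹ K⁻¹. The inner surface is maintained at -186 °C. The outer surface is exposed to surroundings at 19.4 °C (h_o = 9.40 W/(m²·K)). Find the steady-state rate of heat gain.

Q = 36.0 W

Resistance network (inner→outer):
  R_brass = (1/0.128 − 1/0.156)/(4πk) = 1.402/(4π·123) = 9.072×10^-4 K/W
  R_phenolic foam = (1/0.156 − 1/0.206)/(4πk) = 1.556/(4π·0.0225) = 5.503 K/W
  R_conv,out = 1/(4πr²h) = 1/(4π·0.206²·9.40) = 0.1995 K/W
ΣR = 9.072×10^-4 + 5.503 + 0.1995 = 5.703 K/W
Q = ΔT/ΣR = (-186 °C − 19.4 °C)/5.703 = -36.0 W
(Negative Q ⇒ heat flows inward; heat gain = 36.0 W.)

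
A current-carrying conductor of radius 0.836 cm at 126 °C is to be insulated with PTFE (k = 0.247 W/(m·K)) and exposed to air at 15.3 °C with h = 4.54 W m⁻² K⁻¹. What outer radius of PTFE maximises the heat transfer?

For a cylinder, r_cr = k_ins/h = 0.247/4.54 = 0.0544 m = 5.44 cm

r_cr = 5.44 cm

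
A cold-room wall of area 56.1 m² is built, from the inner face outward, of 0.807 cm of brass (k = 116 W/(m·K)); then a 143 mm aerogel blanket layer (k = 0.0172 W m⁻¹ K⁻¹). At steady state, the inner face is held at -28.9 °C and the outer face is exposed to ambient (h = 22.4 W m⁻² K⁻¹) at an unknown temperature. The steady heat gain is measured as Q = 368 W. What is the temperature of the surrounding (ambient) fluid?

T_out = 25.9 °C

Sum the resistances:
  R_brass = L/(kA) = 0.00807/(116·56.1) = 1.240×10^-6 K/W
  R_aerogel blanket = L/(kA) = 0.143/(0.0172·56.1) = 0.1482 K/W
  R_conv,out = 1/(hA) = 1/(22.4·56.1) = 7.958×10^-4 K/W
ΣR = 0.1490 K/W
ΔT = Q·ΣR = 368 × 0.1490 = 54.83 K
Heat flows inward, so T_out = T_in + ΔT = -28.9 + 54.83 = 25.9 °C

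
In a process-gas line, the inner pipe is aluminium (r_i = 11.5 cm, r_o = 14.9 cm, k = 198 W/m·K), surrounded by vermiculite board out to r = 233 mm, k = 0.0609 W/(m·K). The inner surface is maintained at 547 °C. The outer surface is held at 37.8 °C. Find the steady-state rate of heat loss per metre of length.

Q' = 436 W/m

Series thermal resistances, inner to outer:
  R'_aluminium = ln(0.149/0.115)/(2πk) = 0.2590/(2π·198) = 2.082×10^-4 m·K/W
  R'_vermiculite board = ln(0.233/0.149)/(2πk) = 0.4471/(2π·0.0609) = 1.168 m·K/W
ΣR = 2.082×10^-4 + 1.168 = 1.168 m·K/W
Q' = ΔT/ΣR = (547 °C − 37.8 °C)/1.168 = 436 W/m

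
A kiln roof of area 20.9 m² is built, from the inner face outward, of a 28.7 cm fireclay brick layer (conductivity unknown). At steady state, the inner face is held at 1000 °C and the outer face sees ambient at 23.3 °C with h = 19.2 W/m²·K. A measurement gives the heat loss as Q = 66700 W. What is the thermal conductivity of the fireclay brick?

k = 1.13 W/m·K

ΣR = ΔT/Q = |1000 − 23.3|/66700 = 0.01464 K/W
Known resistances:
  R_conv,out = 1/(hA) = 1/(19.2·20.9) = 0.002492 K/W
R_fireclay brick = ΣR − ΣR_known = 0.01464 − 0.002492 = 0.01215 K/W
L/(kA) = 0.01215 ⇒ k = 0.287/(0.01215·20.9) = 1.13 W/m·K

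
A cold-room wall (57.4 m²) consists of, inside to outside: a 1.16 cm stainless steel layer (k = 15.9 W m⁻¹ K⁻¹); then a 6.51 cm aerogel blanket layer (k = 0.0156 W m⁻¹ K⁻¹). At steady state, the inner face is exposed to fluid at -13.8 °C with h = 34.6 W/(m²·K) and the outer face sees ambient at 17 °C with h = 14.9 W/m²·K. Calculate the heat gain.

Q = 414 W

Treat each layer as a resistance in series:
  R_conv,in = 1/(hA) = 1/(34.6·57.4) = 5.035×10^-4 K/W
  R_stainless steel = L/(kA) = 0.0116/(15.9·57.4) = 1.271×10^-5 K/W
  R_aerogel blanket = L/(kA) = 0.0651/(0.0156·57.4) = 0.07270 K/W
  R_conv,out = 1/(hA) = 1/(14.9·57.4) = 0.001169 K/W
ΣR = 5.035×10^-4 + 1.271×10^-5 + 0.07270 + 0.001169 = 0.07439 K/W
Q = ΔT/ΣR = (-13.8 °C − 17 °C)/0.07439 = -414 W
(Negative Q ⇒ heat flows inward; heat gain = 414 W.)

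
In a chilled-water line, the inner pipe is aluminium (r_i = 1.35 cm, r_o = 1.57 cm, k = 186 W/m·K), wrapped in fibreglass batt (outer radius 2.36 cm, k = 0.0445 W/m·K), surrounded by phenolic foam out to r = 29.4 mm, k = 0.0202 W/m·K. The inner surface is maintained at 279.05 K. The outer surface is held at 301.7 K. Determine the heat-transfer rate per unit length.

Q' = 7.10 W/m

Series thermal resistances, inner to outer:
  R'_aluminium = ln(0.0157/0.0135)/(2πk) = 0.1510/(2π·186) = 1.292×10^-4 m·K/W
  R'_fibreglass batt = ln(0.0236/0.0157)/(2πk) = 0.4076/(2π·0.0445) = 1.458 m·K/W
  R'_phenolic foam = ln(0.0294/0.0236)/(2πk) = 0.2197/(2π·0.0202) = 1.731 m·K/W
ΣR = 1.292×10^-4 + 1.458 + 1.731 = 3.189 m·K/W
Q' = ΔT/ΣR = (279.05 K − 301.7 K)/3.189 = -7.10 W/m
(Negative Q' ⇒ heat flows inward; heat gain = 7.10 W/m.)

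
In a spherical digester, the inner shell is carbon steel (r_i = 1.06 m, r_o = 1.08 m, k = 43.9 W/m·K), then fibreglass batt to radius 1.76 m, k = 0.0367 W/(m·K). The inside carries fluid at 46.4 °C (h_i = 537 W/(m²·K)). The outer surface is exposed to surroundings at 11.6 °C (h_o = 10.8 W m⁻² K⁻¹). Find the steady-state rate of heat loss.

Q = 44.7 W

Series thermal resistances, inner to outer:
  R_conv,in = 1/(4πr²h) = 1/(4π·1.06²·537) = 1.319×10^-4 K/W
  R_carbon steel = (1/1.06 − 1/1.08)/(4πk) = 0.01747/(4π·43.9) = 3.167×10^-5 K/W
  R_fibreglass batt = (1/1.08 − 1/1.76)/(4πk) = 0.3577/(4π·0.0367) = 0.7757 K/W
  R_conv,out = 1/(4πr²h) = 1/(4π·1.76²·10.8) = 0.002379 K/W
ΣR = 1.319×10^-4 + 3.167×10^-5 + 0.7757 + 0.002379 = 0.7782 K/W
Q = ΔT/ΣR = (46.4 °C − 11.6 °C)/0.7782 = 44.7 W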